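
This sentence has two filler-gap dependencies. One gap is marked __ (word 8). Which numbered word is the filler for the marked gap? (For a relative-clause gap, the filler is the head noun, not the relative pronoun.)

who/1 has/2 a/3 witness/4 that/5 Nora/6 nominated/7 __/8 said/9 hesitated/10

4

The marked gap is inside the relative clause, the direct object of "nominated".
Its filler is the head noun "witness" (via "that"), at word 4.
(The other dependency links word 1 to a gap after word 9.)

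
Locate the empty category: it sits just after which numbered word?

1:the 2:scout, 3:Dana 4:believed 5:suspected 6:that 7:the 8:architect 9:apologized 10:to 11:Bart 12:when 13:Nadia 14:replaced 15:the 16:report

The displaced element is "the scout" (word 2).
It is linked across 1 clause boundary (Ø).
It functions as the subject of "suspected", so the gap sits immediately after word 4 ("believed").
Base order: Dana believed that the scout suspected that the architect apologized to Bart when Nadia replaced the report.

4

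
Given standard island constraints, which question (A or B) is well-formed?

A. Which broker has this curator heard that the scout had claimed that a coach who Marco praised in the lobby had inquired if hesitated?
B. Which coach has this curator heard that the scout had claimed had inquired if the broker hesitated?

B

In A, the wh-phrase is extracted from inside a wh-island (introduced by "if"), which blocks movement.
In B, the extraction path crosses only that-complement boundaries, which are transparent.
So B is grammatical.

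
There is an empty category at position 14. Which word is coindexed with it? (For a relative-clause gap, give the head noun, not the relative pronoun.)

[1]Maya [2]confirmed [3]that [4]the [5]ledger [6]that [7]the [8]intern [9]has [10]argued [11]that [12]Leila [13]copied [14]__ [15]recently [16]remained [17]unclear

5

The gap at 14 is the object of "copied", inside a relative clause.
The relative pronoun is "that" (word 6); it is bound by the head noun immediately before it.
Its filler is the head noun "ledger", at word 5.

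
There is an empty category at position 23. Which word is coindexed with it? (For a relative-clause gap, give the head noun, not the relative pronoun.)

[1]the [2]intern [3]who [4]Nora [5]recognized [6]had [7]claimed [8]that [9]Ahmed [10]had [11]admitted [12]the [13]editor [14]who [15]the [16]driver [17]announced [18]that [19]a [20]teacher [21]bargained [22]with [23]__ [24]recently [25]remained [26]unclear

The gap at 23 is the prepositional object of "bargained", inside a relative clause.
The relative pronoun is "who" (word 14); it is bound by the head noun immediately before it.
Its filler is the head noun "editor", at word 13.

13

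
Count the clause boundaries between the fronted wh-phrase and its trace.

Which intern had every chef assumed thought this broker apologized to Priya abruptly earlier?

1

"which intern" is extracted from the subject of "thought".
Boundaries crossed, outermost first: [Ø] — 1 in total.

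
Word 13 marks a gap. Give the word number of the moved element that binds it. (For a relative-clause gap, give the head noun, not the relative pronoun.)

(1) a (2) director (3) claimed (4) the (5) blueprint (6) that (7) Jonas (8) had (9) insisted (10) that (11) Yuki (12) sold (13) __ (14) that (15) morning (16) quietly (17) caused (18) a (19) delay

5

The gap at 13 is the object of "sold", inside a relative clause.
The relative pronoun is "that" (word 6); it is bound by the head noun immediately before it.
Its filler is the head noun "blueprint", at word 5.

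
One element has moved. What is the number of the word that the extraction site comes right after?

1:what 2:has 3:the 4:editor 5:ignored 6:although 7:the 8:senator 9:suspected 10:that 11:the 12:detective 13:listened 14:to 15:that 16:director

5

The displaced element is "what" (word 1).
It functions as the direct object of "ignored", so the gap sits immediately after word 5 ("ignored").
Base order: The editor has ignored what although the senator suspected that the detective listened to that director.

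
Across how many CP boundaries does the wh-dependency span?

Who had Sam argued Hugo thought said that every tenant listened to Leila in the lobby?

"who" is extracted from the subject of "said".
Boundaries crossed, outermost first: [Ø], [Ø] — 2 in total.

2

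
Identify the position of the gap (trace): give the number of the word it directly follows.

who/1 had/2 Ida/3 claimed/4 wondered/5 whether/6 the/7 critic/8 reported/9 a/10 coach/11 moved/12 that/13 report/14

The displaced element is "who" (word 1).
It is linked across 1 clause boundary (Ø).
It functions as the subject of "wondered", so the gap sits immediately after word 4 ("claimed").
Base order: Ida had claimed who wondered whether the critic reported a coach moved that report.

4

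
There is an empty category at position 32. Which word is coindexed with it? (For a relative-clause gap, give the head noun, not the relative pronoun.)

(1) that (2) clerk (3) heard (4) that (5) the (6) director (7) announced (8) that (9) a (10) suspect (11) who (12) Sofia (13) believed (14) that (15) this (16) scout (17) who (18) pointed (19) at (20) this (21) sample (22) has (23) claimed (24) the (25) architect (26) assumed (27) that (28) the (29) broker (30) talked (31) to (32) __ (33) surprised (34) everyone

10

The gap at 32 is the prepositional object of "talked", inside a relative clause.
The relative pronoun is "who" (word 11); it is bound by the head noun immediately before it.
Its filler is the head noun "suspect", at word 10.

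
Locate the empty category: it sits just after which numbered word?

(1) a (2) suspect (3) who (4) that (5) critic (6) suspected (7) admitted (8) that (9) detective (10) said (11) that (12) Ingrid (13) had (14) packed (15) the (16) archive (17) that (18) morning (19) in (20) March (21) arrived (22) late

6

The displaced element is "a suspect" (word 2).
It is linked across 1 clause boundary (Ø).
It functions as the subject of "admitted", so the gap sits immediately after word 6 ("suspected").
Base order: That critic suspected a suspect admitted that detective said that Ingrid had packed the archive that morning in March.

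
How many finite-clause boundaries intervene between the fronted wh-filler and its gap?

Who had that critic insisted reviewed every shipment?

"who" is extracted from the subject of "reviewed".
Boundaries crossed, outermost first: [Ø] — 1 in total.

1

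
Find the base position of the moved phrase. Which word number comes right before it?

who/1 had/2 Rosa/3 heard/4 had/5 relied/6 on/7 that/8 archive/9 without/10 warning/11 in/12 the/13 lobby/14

4

The displaced element is "who" (word 1).
It is linked across 1 clause boundary (Ø).
It functions as the subject of "relied", so the gap sits immediately after word 4 ("heard").
Base order: Rosa had heard that who had relied on that archive without warning in the lobby.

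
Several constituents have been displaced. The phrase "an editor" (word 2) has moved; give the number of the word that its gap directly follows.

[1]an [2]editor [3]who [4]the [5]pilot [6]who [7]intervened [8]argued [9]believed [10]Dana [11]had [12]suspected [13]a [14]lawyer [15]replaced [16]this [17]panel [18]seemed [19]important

8

The displaced element is "an editor" (word 2).
It is linked across 1 clause boundary (Ø).
It functions as the subject of "believed", so the gap sits immediately after word 8 ("argued").
Base order: The pilot who intervened argued an editor believed Dana had suspected a lawyer replaced this panel.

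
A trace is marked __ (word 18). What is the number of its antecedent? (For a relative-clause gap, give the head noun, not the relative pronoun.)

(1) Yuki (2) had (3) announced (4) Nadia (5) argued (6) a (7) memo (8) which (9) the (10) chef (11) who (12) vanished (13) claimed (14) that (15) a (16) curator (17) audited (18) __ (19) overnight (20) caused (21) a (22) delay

The gap at 18 is the object of "audited", inside a relative clause.
The relative pronoun is "which" (word 8); it is bound by the head noun immediately before it.
Its filler is the head noun "memo", at word 7.

7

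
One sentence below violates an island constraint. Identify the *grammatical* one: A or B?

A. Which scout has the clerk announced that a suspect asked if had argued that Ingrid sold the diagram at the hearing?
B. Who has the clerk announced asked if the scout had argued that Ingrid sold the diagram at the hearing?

In A, the wh-phrase is extracted from inside a wh-island (introduced by "if"), which blocks movement.
In B, the extraction path crosses only that-complement boundaries, which are transparent.
So B is grammatical.

B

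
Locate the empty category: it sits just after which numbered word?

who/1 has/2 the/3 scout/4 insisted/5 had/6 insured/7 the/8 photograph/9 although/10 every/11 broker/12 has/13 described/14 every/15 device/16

The displaced element is "who" (word 1).
It is linked across 1 clause boundary (Ø).
It functions as the subject of "insured", so the gap sits immediately after word 5 ("insisted").
Base order: The scout has insisted that who had insured the photograph although every broker has described every device.

5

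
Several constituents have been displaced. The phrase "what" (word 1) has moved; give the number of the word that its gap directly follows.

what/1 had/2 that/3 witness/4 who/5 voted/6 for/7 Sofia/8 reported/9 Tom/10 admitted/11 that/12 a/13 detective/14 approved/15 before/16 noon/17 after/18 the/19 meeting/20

15

The displaced element is "what" (word 1).
It is linked across 2 clause boundaries (Ø → that).
It functions as the direct object of "approved", so the gap sits immediately after word 15 ("approved").
Base order: That witness who voted for Sofia had reported Tom admitted that a detective approved what before noon after the meeting.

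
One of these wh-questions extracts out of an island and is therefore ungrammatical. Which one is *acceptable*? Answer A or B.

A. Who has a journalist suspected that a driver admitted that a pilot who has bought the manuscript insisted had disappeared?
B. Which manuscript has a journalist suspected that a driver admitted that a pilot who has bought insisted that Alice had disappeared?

In B, the wh-phrase is extracted from inside a complex-NP island (relative clause) (introduced by "who"), which blocks movement.
In A, the extraction path crosses only that-complement boundaries, which are transparent.
So A is grammatical.

A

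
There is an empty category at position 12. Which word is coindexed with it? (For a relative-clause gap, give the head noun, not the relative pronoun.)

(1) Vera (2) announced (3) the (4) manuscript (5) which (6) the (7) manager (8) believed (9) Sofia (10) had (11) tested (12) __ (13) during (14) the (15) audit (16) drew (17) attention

The gap at 12 is the object of "tested", inside a relative clause.
The relative pronoun is "which" (word 5); it is bound by the head noun immediately before it.
Its filler is the head noun "manuscript", at word 4.

4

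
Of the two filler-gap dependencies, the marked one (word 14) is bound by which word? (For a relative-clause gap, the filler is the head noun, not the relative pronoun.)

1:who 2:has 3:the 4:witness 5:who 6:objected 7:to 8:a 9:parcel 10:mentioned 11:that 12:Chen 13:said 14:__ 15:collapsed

1

The marked gap is the subject of "collapsed".
Its filler is the fronted wh-phrase "who", at word 1.
(The other dependency links word 4 to a gap after word 5.)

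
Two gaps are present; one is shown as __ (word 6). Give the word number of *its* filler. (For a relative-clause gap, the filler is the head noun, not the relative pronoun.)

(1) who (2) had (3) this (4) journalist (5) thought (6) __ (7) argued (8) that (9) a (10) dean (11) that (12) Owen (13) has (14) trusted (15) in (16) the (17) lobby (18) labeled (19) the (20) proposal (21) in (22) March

The marked gap is the subject of "argued".
Its filler is the fronted wh-phrase "who", at word 1.
(The other dependency links word 10 to a gap after word 14.)

1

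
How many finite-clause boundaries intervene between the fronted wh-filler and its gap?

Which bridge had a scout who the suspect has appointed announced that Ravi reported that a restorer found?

2

"which bridge" is extracted from the object of "found".
Boundaries crossed, outermost first: [that], [that] — 2 in total.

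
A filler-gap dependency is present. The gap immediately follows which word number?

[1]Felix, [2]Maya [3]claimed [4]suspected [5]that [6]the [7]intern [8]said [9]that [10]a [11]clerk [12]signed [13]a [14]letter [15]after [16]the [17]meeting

3

The displaced element is "Felix" (word 1).
It is linked across 1 clause boundary (Ø).
It functions as the subject of "suspected", so the gap sits immediately after word 3 ("claimed").
Base order: Maya claimed that Felix suspected that the intern said that a clerk signed a letter after the meeting.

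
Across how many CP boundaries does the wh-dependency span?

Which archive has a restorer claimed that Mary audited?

1

"which archive" is extracted from the object of "audited".
Boundaries crossed, outermost first: [that] — 1 in total.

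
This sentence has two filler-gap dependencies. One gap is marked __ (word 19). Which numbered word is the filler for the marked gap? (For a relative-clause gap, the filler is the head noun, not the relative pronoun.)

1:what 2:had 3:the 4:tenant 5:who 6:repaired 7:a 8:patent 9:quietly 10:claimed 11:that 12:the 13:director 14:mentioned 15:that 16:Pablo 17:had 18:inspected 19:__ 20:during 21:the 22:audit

The marked gap is the direct object of "inspected".
Its filler is the fronted wh-phrase "what", at word 1.
(The other dependency links word 4 to a gap after word 5.)

1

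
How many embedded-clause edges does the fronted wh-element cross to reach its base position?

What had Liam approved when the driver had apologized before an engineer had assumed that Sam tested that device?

0

"what" originates inside the matrix clause — no clause boundary is crossed.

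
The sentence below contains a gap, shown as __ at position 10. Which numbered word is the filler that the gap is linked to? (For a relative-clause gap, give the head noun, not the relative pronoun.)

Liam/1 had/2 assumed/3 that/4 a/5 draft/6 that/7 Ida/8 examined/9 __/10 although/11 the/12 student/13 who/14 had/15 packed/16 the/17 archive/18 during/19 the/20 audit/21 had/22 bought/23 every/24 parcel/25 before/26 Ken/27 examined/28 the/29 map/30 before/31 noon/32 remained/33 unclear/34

6

The gap at 10 is the object of "examined", inside a relative clause.
The relative pronoun is "that" (word 7); it is bound by the head noun immediately before it.
Its filler is the head noun "draft", at word 6.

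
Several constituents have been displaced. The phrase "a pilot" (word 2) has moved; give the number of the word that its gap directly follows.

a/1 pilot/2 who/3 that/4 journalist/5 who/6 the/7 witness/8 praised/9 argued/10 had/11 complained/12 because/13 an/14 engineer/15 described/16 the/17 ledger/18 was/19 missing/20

10

The displaced element is "a pilot" (word 2).
It is linked across 1 clause boundary (Ø).
It functions as the subject of "complained", so the gap sits immediately after word 10 ("argued").
Base order: That journalist who the witness praised argued that a pilot had complained because an engineer described the ledger.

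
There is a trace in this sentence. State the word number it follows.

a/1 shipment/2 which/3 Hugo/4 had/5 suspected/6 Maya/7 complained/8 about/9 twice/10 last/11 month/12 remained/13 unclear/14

The displaced element is "a shipment" (word 2).
It is linked across 1 clause boundary (Ø).
It functions as the object of the preposition "about" of "complained", so the gap sits immediately after word 9 ("about").
Base order: Hugo had suspected Maya complained about a shipment twice last month.

9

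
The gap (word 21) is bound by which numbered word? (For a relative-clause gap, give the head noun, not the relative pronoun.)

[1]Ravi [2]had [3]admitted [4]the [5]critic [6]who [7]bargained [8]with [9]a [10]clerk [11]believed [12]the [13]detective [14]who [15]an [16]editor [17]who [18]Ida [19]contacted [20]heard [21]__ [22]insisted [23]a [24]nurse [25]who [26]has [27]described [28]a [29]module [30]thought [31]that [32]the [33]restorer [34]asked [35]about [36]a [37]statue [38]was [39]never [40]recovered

The gap at 21 is the subject of "insisted", inside a relative clause.
The relative pronoun is "who" (word 14); it is bound by the head noun immediately before it.
Its filler is the head noun "detective", at word 13.

13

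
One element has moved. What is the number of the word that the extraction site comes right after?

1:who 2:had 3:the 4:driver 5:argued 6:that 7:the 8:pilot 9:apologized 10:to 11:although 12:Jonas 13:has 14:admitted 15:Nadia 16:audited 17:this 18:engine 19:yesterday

The displaced element is "who" (word 1).
It is linked across 1 clause boundary (that).
It functions as the object of the preposition "to" of "apologized", so the gap sits immediately after word 10 ("to").
Base order: The driver had argued that the pilot apologized to who although Jonas has admitted Nadia audited this engine yesterday.

10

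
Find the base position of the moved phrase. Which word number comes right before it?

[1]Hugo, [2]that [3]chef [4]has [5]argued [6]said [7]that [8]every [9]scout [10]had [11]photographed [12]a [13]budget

5

The displaced element is "Hugo" (word 1).
It is linked across 1 clause boundary (Ø).
It functions as the subject of "said", so the gap sits immediately after word 5 ("argued").
Base order: That chef has argued that Hugo said that every scout had photographed a budget.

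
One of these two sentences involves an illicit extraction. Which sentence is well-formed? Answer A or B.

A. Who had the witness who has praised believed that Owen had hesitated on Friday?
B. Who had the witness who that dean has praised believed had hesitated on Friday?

In A, the wh-phrase is extracted from inside a complex-NP island (relative clause) (introduced by "who"), which blocks movement.
In B, the extraction path crosses only that-complement boundaries, which are transparent.
So B is grammatical.

B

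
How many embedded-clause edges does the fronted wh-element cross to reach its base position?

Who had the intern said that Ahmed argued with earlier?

1

"who" is extracted from the PP object of "argued".
Boundaries crossed, outermost first: [that] — 1 in total.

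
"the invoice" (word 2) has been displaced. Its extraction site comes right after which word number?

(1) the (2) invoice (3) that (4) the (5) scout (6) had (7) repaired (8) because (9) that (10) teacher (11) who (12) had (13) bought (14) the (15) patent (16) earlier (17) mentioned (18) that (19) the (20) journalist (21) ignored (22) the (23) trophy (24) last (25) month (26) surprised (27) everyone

7

The displaced element is "the invoice" (word 2).
It functions as the direct object of "repaired", so the gap sits immediately after word 7 ("repaired").
Base order: The scout had repaired the invoice because that teacher who had bought the patent earlier mentioned that the journalist ignored the trophy last month.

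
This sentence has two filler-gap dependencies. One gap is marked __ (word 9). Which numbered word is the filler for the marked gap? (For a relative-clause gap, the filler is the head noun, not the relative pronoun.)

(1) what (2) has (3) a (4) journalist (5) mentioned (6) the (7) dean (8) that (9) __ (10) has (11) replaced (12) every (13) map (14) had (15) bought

The marked gap is inside the relative clause, the subject of "replaced".
Its filler is the head noun "dean" (via "that"), at word 7.
(The other dependency links word 1 to a gap after word 15.)

7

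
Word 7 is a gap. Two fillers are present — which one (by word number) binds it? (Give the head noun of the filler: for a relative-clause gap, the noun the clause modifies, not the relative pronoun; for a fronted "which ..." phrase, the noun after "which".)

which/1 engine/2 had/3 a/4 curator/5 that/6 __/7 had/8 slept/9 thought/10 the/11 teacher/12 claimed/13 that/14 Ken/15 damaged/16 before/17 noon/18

The marked gap is inside the relative clause, the subject of "slept".
Its filler is the head noun "curator" (via "that"), at word 5.
(The other dependency links word 2 to a gap after word 16.)

5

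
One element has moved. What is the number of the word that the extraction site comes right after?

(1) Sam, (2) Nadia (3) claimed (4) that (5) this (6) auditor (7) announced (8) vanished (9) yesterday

7

The displaced element is "Sam" (word 1).
It is linked across 2 clause boundaries (that → Ø).
It functions as the subject of "vanished", so the gap sits immediately after word 7 ("announced").
Base order: Nadia claimed that this auditor announced that Sam vanished yesterday.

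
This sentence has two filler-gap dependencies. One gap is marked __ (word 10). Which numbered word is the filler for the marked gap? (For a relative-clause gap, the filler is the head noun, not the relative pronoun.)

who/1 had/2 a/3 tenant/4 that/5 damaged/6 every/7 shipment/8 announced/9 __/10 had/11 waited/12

1

The marked gap is the subject of "waited".
Its filler is the fronted wh-phrase "who", at word 1.
(The other dependency links word 4 to a gap after word 5.)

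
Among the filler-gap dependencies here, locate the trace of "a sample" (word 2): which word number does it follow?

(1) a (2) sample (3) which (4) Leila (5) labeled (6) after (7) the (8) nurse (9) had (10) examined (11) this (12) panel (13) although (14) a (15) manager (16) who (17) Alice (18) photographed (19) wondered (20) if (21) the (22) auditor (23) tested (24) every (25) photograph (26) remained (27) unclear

5

The displaced element is "a sample" (word 2).
It functions as the direct object of "labeled", so the gap sits immediately after word 5 ("labeled").
Base order: Leila labeled a sample after the nurse had examined this panel although a manager who Alice photographed wondered if the auditor tested every photograph.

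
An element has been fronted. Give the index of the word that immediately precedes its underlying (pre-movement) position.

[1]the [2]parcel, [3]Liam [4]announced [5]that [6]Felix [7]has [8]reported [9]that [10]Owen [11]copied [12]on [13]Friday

11

The displaced element is "the parcel" (word 2).
It is linked across 2 clause boundaries (that → that).
It functions as the direct object of "copied", so the gap sits immediately after word 11 ("copied").
Base order: Liam announced that Felix has reported that Owen copied the parcel on Friday.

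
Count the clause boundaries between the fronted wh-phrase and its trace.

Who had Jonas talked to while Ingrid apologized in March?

"who" originates inside the matrix clause — no clause boundary is crossed.

0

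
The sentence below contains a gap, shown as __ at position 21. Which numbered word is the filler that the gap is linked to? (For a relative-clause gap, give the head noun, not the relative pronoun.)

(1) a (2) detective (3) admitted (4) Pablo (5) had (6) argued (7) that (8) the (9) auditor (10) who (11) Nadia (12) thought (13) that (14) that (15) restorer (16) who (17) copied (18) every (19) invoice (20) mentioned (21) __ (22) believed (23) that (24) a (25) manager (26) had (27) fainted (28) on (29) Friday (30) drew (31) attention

9

The gap at 21 is the subject of "believed", inside a relative clause.
The relative pronoun is "who" (word 10); it is bound by the head noun immediately before it.
Its filler is the head noun "auditor", at word 9.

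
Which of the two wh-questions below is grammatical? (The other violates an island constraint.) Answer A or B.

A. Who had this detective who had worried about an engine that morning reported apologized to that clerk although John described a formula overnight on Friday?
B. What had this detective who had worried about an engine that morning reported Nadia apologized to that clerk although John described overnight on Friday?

A

In B, the wh-phrase is extracted from inside an adjunct island (introduced by "although"), which blocks movement.
In A, the extraction path crosses only that-complement boundaries, which are transparent.
So A is grammatical.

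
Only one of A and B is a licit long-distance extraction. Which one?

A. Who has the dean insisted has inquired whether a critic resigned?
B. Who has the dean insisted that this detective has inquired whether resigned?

A

In B, the wh-phrase is extracted from inside a wh-island (introduced by "whether"), which blocks movement.
In A, the extraction path crosses only that-complement boundaries, which are transparent.
So A is grammatical.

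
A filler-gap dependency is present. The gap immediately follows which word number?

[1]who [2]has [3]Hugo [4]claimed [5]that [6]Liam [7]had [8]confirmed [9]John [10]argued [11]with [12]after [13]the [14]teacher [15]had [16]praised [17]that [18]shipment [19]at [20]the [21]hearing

The displaced element is "who" (word 1).
It is linked across 2 clause boundaries (that → Ø).
It functions as the object of the preposition "with" of "argued", so the gap sits immediately after word 11 ("with").
Base order: Hugo has claimed that Liam had confirmed John argued with who after the teacher had praised that shipment at the hearing.

11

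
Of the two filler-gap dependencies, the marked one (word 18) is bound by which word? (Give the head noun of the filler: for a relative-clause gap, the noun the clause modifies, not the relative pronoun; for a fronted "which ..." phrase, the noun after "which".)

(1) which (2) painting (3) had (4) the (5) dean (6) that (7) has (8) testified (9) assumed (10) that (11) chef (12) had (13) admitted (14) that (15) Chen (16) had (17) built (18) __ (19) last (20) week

The marked gap is the direct object of "built".
Its filler is the fronted wh-phrase "which painting", at word 2.
(The other dependency links word 5 to a gap after word 6.)

2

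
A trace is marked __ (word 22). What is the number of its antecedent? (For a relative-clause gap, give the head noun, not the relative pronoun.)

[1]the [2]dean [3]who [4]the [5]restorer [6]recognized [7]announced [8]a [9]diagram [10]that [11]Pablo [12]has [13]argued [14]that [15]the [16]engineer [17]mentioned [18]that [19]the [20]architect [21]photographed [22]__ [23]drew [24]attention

The gap at 22 is the object of "photographed", inside a relative clause.
The relative pronoun is "that" (word 10); it is bound by the head noun immediately before it.
Its filler is the head noun "diagram", at word 9.

9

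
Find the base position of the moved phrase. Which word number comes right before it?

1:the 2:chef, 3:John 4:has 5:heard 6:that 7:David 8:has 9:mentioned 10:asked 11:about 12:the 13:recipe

The displaced element is "the chef" (word 2).
It is linked across 2 clause boundaries (that → Ø).
It functions as the subject of "asked", so the gap sits immediately after word 9 ("mentioned").
Base order: John has heard that David has mentioned that the chef asked about the recipe.

9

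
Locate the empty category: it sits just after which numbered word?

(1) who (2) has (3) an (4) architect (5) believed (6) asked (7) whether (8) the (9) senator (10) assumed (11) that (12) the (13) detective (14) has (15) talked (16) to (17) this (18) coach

The displaced element is "who" (word 1).
It is linked across 1 clause boundary (Ø).
It functions as the subject of "asked", so the gap sits immediately after word 5 ("believed").
Base order: An architect has believed that who asked whether the senator assumed that the detective has talked to this coach.

5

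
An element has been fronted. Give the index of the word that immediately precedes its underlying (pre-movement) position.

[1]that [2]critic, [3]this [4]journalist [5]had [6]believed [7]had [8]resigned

The displaced element is "that critic" (word 2).
It is linked across 1 clause boundary (Ø).
It functions as the subject of "resigned", so the gap sits immediately after word 6 ("believed").
Base order: This journalist had believed that critic had resigned.

6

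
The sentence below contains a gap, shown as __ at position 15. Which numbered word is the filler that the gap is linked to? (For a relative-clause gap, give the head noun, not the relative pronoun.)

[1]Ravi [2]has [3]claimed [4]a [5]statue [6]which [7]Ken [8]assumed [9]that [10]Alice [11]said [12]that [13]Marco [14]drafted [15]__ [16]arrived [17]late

The gap at 15 is the object of "drafted", inside a relative clause.
The relative pronoun is "which" (word 6); it is bound by the head noun immediately before it.
Its filler is the head noun "statue", at word 5.

5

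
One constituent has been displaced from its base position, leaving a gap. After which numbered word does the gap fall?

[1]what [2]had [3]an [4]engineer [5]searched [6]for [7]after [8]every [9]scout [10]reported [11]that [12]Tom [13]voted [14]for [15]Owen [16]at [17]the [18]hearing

6

The displaced element is "what" (word 1).
It functions as the object of the preposition "for" of "searched", so the gap sits immediately after word 6 ("for").
Base order: An engineer had searched for what after every scout reported that Tom voted for Owen at the hearing.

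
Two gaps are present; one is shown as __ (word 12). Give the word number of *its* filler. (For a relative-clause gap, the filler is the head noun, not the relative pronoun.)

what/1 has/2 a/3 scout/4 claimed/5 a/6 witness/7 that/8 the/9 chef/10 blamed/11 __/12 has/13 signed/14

The marked gap is inside the relative clause, the direct object of "blamed".
Its filler is the head noun "witness" (via "that"), at word 7.
(The other dependency links word 1 to a gap after word 14.)

7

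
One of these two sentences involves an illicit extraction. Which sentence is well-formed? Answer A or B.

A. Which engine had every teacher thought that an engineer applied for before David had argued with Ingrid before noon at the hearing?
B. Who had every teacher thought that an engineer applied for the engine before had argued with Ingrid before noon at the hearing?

A

In B, the wh-phrase is extracted from inside an adjunct island (introduced by "before"), which blocks movement.
In A, the extraction path crosses only that-complement boundaries, which are transparent.
So A is grammatical.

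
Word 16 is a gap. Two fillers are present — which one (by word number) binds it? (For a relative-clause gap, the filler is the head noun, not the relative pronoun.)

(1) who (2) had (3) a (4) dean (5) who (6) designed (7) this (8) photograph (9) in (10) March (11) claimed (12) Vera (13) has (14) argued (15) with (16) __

The marked gap is the object of the preposition "with" of "argued".
Its filler is the fronted wh-phrase "who", at word 1.
(The other dependency links word 4 to a gap after word 5.)

1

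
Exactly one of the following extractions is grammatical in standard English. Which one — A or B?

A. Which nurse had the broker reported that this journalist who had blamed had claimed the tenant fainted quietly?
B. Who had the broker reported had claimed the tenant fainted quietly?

In A, the wh-phrase is extracted from inside a complex-NP island (relative clause) (introduced by "who"), which blocks movement.
In B, the extraction path crosses only that-complement boundaries, which are transparent.
So B is grammatical.

B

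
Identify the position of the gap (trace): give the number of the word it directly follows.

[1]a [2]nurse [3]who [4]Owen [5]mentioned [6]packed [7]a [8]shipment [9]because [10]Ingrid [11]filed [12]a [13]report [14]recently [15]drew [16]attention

5

The displaced element is "a nurse" (word 2).
It is linked across 1 clause boundary (Ø).
It functions as the subject of "packed", so the gap sits immediately after word 5 ("mentioned").
Base order: Owen mentioned that a nurse packed a shipment because Ingrid filed a report recently.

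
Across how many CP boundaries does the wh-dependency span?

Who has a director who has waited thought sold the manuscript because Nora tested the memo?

"who" is extracted from the subject of "sold".
Boundaries crossed, outermost first: [Ø] — 1 in total.

1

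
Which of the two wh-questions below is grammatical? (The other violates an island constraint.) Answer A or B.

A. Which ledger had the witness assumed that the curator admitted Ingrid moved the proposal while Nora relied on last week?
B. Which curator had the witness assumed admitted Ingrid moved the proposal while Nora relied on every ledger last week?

In A, the wh-phrase is extracted from inside an adjunct island (introduced by "while"), which blocks movement.
In B, the extraction path crosses only that-complement boundaries, which are transparent.
So B is grammatical.

B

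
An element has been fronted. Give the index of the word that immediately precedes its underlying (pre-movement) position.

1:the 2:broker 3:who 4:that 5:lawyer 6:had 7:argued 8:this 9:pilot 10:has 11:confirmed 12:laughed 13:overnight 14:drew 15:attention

11

The displaced element is "the broker" (word 2).
It is linked across 2 clause boundaries (Ø → Ø).
It functions as the subject of "laughed", so the gap sits immediately after word 11 ("confirmed").
Base order: That lawyer had argued this pilot has confirmed the broker laughed overnight.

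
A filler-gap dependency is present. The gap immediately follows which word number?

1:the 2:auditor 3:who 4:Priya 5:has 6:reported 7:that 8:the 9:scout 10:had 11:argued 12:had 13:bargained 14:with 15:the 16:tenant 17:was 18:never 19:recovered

11

The displaced element is "the auditor" (word 2).
It is linked across 2 clause boundaries (that → Ø).
It functions as the subject of "bargained", so the gap sits immediately after word 11 ("argued").
Base order: Priya has reported that the scout had argued that the auditor had bargained with the tenant.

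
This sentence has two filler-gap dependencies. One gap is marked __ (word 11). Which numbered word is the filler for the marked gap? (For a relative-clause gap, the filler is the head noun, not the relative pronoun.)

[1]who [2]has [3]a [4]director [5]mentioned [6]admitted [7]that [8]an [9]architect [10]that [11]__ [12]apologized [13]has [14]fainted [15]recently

9

The marked gap is inside the relative clause, the subject of "apologized".
Its filler is the head noun "architect" (via "that"), at word 9.
(The other dependency links word 1 to a gap after word 5.)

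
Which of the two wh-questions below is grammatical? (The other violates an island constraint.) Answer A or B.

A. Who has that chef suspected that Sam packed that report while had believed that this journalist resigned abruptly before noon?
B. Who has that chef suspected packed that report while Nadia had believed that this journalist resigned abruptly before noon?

B

In A, the wh-phrase is extracted from inside an adjunct island (introduced by "while"), which blocks movement.
In B, the extraction path crosses only that-complement boundaries, which are transparent.
So B is grammatical.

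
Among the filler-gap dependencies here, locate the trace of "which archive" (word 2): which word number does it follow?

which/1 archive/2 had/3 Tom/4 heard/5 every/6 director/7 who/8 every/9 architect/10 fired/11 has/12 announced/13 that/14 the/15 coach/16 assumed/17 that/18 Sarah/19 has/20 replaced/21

The displaced element is "which archive" (word 2).
It is linked across 3 clause boundaries (Ø → that → that).
It functions as the direct object of "replaced", so the gap sits immediately after word 21 ("replaced").
Base order: Tom had heard every director who every architect fired has announced that the coach assumed that Sarah has replaced which archive.

21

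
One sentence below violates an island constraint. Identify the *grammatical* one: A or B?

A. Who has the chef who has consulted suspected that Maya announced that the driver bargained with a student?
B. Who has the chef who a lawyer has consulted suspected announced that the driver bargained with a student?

In A, the wh-phrase is extracted from inside a complex-NP island (relative clause) (introduced by "who"), which blocks movement.
In B, the extraction path crosses only that-complement boundaries, which are transparent.
So B is grammatical.

B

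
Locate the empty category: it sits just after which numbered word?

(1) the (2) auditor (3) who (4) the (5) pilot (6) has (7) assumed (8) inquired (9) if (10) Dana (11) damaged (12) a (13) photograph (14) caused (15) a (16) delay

The displaced element is "the auditor" (word 2).
It is linked across 1 clause boundary (Ø).
It functions as the subject of "inquired", so the gap sits immediately after word 7 ("assumed").
Base order: The pilot has assumed that the auditor inquired if Dana damaged a photograph.

7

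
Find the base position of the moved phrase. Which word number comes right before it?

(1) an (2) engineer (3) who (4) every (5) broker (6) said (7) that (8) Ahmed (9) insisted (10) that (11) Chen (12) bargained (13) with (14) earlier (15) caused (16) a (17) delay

13

The displaced element is "an engineer" (word 2).
It is linked across 2 clause boundaries (that → that).
It functions as the object of the preposition "with" of "bargained", so the gap sits immediately after word 13 ("with").
Base order: Every broker said that Ahmed insisted that Chen bargained with an engineer earlier.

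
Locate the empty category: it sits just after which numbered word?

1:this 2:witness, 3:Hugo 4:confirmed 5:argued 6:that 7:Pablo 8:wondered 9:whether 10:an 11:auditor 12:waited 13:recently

The displaced element is "this witness" (word 2).
It is linked across 1 clause boundary (Ø).
It functions as the subject of "argued", so the gap sits immediately after word 4 ("confirmed").
Base order: Hugo confirmed this witness argued that Pablo wondered whether an auditor waited recently.

4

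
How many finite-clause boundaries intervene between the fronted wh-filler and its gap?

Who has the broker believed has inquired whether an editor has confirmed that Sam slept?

1

"who" is extracted from the subject of "inquired".
Boundaries crossed, outermost first: [Ø] — 1 in total.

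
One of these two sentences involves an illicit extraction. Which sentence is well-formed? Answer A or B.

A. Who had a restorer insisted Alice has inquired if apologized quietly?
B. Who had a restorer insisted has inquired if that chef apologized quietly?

B

In A, the wh-phrase is extracted from inside a wh-island (introduced by "if"), which blocks movement.
In B, the extraction path crosses only that-complement boundaries, which are transparent.
So B is grammatical.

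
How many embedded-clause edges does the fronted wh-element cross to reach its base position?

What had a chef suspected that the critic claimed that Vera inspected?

2

"what" is extracted from the object of "inspected".
Boundaries crossed, outermost first: [that], [that] — 2 in total.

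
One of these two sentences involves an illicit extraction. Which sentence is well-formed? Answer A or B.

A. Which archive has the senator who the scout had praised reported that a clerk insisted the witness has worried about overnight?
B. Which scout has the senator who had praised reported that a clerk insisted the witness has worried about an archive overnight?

In B, the wh-phrase is extracted from inside a complex-NP island (relative clause) (introduced by "who"), which blocks movement.
In A, the extraction path crosses only that-complement boundaries, which are transparent.
So A is grammatical.

A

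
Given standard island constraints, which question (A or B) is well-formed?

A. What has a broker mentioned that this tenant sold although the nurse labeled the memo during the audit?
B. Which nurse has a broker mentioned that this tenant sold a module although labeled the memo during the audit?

A

In B, the wh-phrase is extracted from inside an adjunct island (introduced by "although"), which blocks movement.
In A, the extraction path crosses only that-complement boundaries, which are transparent.
So A is grammatical.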